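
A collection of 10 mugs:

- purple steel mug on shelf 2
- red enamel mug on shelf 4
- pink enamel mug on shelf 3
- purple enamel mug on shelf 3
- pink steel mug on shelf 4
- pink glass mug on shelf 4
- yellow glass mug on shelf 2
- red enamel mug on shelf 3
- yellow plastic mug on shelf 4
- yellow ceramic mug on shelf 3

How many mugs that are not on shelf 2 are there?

8

Total mugs: 10; with the excluded value: 2; remaining 10 − 2 = 8.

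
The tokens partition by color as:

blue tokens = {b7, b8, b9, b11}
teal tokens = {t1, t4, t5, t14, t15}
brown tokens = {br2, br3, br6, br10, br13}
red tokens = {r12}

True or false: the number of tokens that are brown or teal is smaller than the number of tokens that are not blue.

|tokens that are brown or teal| = 10.
|tokens that are not blue| = 11.
The claim requires 10 < 11, which holds.

True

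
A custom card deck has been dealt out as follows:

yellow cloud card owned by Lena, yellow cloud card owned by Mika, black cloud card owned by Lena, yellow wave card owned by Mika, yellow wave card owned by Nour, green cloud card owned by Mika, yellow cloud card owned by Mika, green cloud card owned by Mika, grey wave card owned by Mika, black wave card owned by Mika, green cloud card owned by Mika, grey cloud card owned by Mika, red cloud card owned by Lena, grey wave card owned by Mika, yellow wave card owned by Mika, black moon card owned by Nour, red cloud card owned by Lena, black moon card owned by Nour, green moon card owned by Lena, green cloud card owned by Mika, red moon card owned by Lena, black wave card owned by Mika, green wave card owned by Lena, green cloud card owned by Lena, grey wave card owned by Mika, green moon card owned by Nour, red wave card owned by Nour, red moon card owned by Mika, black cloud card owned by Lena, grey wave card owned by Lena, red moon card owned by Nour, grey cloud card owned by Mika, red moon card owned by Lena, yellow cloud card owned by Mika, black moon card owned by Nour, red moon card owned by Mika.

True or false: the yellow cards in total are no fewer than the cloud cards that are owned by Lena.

True

There are 7 yellow cards.
Count of cloud cards owned by Lena: 6.
The claim requires 7 ≥ 6, which holds.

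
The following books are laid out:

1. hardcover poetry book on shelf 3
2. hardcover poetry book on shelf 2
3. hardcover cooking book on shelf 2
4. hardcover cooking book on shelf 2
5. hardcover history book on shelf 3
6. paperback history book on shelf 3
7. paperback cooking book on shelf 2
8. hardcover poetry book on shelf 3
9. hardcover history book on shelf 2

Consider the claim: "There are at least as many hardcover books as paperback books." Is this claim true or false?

|hardcover books| = 7.
|paperback books| = 2.
The claim requires 7 ≥ 2, which holds.

True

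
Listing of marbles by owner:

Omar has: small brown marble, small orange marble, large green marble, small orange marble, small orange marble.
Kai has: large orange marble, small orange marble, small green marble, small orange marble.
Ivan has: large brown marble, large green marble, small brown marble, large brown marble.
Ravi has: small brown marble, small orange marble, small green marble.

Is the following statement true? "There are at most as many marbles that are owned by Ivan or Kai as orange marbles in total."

False

|marbles owned by Ivan or Kai| = 8.
|orange marbles| = 7.
The claim requires 8 ≤ 7, which does not hold.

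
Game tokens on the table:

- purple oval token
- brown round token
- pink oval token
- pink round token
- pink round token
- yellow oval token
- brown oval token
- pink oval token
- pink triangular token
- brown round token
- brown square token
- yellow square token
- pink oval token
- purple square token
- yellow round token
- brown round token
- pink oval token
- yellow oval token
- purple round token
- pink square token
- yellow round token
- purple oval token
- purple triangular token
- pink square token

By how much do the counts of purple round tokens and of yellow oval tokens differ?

1

purple round tokens: 1. yellow oval tokens: 2.
|1 − 2| = 2 − 1 = 1.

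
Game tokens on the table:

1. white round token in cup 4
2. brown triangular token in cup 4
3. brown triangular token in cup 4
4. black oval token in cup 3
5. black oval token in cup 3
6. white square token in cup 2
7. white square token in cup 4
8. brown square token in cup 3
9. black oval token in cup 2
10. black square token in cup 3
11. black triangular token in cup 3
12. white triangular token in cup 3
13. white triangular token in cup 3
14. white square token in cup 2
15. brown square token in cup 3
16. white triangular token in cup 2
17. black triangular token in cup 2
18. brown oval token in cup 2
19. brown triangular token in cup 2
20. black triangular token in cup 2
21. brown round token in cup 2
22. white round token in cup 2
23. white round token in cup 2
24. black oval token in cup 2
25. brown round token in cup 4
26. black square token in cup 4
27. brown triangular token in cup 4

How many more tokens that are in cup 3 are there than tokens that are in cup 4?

tokens in cup 3: 8.
tokens in cup 4: 7.
8 − 7 = 1.

1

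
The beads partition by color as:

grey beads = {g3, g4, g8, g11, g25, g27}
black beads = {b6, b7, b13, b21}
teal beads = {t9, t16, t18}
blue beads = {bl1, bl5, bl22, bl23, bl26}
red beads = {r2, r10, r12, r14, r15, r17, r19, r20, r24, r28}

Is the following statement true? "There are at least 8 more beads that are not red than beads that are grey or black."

True

There are 18 beads that are not red.
There are 10 beads that are grey or black.
The claim requires 18 − 10 = 8 ≥ 8, which holds.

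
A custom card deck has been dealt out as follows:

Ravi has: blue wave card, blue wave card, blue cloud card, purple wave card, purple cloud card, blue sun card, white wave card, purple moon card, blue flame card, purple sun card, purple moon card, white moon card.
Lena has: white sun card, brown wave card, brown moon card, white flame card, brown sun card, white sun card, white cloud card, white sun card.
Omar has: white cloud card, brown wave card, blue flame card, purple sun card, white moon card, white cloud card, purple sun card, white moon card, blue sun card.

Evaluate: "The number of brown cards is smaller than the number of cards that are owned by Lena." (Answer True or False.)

True

|brown cards| = 4.
|cards owned by Lena| = 8.
The claim requires 4 < 8, which holds.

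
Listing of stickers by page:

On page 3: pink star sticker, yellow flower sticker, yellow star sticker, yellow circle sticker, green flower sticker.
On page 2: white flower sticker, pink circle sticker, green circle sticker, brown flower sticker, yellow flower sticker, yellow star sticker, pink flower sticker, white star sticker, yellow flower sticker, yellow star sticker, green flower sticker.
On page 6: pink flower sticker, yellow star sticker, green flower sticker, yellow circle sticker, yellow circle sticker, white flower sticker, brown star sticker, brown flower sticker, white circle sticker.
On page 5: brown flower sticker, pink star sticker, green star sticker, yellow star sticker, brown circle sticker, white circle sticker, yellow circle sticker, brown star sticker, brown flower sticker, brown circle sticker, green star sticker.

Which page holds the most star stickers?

Counts by page (restricted to star stickers): page 5→5, page 2→3, page 3→2, page 6→2.
The maximum is 5, held uniquely by page 5.

page 5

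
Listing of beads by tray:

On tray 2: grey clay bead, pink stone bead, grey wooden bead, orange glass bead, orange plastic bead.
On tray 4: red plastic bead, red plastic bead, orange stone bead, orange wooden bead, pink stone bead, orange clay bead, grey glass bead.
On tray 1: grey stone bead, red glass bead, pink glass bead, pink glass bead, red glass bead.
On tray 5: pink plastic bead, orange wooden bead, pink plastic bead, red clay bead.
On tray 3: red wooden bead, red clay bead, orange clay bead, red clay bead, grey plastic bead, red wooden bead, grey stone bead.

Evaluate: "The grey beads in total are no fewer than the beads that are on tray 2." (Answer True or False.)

True

|grey beads| = 6.
|beads on tray 2| = 5.
The claim requires 6 ≥ 5, which holds.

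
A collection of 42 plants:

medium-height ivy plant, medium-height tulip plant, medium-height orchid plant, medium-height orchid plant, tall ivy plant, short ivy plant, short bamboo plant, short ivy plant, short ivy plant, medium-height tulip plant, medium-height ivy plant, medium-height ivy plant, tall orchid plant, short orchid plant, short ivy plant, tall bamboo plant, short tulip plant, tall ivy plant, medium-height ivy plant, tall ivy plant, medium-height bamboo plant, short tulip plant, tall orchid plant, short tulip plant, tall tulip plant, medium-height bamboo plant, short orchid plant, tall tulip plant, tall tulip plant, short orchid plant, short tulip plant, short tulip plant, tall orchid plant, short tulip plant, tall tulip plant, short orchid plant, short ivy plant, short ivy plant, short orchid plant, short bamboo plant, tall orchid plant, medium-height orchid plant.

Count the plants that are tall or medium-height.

23

medium-height: 11; tall: 12; together 11 + 12 = 23.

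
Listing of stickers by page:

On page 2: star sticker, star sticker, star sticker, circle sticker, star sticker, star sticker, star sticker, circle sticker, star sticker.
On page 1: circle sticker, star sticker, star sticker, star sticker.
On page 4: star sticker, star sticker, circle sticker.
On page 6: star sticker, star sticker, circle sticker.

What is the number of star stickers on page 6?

2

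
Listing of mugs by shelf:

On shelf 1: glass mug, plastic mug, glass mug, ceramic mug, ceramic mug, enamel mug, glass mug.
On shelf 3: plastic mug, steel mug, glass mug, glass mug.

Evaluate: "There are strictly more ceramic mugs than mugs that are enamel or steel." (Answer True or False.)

There are 2 ceramic mugs.
There are 2 mugs that are enamel or steel.
The claim requires 2 > 2, which does not hold.

False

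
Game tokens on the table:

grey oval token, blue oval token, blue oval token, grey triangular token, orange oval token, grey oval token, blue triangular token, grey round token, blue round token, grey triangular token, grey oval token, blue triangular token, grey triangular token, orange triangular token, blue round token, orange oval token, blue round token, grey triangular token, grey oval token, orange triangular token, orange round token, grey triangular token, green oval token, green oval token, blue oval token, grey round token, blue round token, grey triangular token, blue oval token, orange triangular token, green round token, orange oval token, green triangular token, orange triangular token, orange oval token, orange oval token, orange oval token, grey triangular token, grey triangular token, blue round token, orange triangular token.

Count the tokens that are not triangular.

25

Total tokens: 41; with the excluded value: 16; remaining 41 − 16 = 25.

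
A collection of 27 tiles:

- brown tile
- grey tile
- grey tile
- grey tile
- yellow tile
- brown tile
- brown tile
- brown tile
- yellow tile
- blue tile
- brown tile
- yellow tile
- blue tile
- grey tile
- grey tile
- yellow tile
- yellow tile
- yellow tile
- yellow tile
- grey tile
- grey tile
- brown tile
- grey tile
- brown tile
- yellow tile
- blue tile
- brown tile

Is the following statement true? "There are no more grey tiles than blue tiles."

|grey tiles| = 8.
|blue tiles| = 3.
The claim requires 8 ≤ 3, which does not hold.

False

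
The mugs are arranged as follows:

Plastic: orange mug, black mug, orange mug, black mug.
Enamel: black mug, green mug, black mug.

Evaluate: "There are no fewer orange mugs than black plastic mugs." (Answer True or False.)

|orange mugs| = 2.
|black plastic mugs| = 2.
The claim requires 2 ≥ 2, which holds.

True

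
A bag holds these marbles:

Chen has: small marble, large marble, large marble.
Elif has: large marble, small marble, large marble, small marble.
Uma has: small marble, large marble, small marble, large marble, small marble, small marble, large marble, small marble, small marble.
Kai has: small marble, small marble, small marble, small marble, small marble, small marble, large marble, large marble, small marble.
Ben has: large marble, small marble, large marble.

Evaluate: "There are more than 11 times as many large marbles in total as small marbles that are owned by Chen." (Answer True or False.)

False

|large marbles| = 11.
|small marbles owned by Chen| = 1.
The claim requires 11 > 11 × 1 = 11, which does not hold.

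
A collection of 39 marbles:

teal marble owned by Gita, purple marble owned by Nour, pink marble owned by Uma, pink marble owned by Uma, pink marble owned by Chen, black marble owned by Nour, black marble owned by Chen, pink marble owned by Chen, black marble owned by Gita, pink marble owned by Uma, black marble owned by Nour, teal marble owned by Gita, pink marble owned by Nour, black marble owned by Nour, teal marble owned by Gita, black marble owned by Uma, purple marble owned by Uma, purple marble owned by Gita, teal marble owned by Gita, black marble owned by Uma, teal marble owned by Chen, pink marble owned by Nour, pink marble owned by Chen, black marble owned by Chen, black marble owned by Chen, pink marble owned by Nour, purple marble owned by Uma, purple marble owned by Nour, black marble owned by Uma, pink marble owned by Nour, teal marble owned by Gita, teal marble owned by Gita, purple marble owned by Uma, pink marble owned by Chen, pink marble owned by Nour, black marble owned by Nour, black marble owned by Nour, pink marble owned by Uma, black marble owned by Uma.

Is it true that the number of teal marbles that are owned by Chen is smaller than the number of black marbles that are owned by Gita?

teal marbles owned by Chen: 1.
black marbles owned by Gita: 1.
The claim requires 1 < 1, which does not hold.

False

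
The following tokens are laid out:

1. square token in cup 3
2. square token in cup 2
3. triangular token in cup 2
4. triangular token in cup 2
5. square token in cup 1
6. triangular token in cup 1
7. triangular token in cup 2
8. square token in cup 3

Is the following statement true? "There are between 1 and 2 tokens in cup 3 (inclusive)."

True

There are 2 tokens in cup 3.
The claim requires 1 ≤ 2 ≤ 2, which holds.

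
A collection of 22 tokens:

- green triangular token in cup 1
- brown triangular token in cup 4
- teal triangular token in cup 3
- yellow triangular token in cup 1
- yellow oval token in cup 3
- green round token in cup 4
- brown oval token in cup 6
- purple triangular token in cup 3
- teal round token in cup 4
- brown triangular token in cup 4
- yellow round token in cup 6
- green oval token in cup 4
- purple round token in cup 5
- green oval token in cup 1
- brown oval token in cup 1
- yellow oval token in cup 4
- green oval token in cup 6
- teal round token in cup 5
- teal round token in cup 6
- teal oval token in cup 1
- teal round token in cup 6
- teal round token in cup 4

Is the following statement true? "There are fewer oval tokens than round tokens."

oval tokens: 8.
round tokens: 8.
The claim requires 8 < 8, which does not hold.

False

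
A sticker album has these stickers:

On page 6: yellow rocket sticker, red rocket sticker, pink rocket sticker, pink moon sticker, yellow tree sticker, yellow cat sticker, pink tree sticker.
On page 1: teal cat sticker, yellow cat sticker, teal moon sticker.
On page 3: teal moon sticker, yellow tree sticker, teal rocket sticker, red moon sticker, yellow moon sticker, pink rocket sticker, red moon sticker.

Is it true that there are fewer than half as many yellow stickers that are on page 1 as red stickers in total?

There is 1 yellow sticker on page 1.
There are 3 red stickers.
The claim requires 2 × 1 = 2 < 3, which holds.

True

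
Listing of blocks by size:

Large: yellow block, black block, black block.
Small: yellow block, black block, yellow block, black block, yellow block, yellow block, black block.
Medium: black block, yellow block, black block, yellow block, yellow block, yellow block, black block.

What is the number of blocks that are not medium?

Total blocks: 17; with the excluded value: 7; remaining 17 − 7 = 10.

10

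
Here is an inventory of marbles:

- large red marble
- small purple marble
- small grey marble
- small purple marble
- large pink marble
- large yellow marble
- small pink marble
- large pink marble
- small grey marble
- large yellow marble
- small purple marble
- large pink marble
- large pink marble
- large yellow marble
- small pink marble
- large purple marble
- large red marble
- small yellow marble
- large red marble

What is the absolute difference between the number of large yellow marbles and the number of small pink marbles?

1

large yellow marbles: 3. small pink marbles: 2.
|3 − 2| = 3 − 2 = 1.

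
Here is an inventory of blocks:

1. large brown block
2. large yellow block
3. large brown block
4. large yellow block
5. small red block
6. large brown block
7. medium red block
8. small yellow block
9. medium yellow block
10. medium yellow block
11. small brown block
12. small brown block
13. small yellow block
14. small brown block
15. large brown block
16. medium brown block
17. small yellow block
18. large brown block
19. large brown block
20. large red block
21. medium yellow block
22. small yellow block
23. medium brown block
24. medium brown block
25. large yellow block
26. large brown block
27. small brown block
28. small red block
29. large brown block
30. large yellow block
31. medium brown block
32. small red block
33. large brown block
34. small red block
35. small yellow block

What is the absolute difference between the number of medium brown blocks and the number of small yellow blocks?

medium brown blocks: 4. small yellow blocks: 5.
|4 − 5| = 5 − 4 = 1.

1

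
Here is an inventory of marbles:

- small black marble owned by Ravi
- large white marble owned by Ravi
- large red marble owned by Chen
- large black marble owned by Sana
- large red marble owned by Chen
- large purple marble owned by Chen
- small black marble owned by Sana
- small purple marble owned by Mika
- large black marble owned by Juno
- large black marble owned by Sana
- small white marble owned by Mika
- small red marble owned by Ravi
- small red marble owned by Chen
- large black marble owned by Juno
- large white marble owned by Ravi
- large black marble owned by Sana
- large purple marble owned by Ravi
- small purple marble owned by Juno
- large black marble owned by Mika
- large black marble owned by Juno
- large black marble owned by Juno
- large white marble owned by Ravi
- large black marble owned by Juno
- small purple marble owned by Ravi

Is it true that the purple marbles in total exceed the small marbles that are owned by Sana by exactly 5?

False

There are 5 purple marbles.
Count of small marbles owned by Sana: 1.
The claim requires 5 − 1 (= 4) to equal 5, which does not hold.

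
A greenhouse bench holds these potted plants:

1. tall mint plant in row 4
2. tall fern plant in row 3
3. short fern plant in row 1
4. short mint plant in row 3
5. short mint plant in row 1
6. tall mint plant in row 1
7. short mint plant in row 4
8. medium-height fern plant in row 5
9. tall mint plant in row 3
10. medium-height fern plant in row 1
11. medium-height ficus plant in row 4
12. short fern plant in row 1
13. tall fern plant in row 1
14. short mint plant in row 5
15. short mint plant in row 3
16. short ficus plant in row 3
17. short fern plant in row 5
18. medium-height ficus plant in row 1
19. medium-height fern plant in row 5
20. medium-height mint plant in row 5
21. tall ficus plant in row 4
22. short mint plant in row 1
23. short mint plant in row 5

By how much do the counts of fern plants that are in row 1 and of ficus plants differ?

fern plants in row 1: 4. ficus plants: 4.
|4 − 4| = 4 − 4 = 0.

0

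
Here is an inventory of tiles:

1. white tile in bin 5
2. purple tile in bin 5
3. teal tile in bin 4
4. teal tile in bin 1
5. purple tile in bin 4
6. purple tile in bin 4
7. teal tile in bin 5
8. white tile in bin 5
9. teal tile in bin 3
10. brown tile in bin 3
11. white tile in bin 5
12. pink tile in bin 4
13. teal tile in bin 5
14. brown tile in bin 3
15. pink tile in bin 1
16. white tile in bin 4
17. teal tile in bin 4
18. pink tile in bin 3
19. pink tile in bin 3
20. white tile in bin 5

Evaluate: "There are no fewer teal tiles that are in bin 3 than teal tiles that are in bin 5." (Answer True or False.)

|teal tiles in bin 3| = 1.
|teal tiles in bin 5| = 2.
The claim requires 1 ≥ 2, which does not hold.

False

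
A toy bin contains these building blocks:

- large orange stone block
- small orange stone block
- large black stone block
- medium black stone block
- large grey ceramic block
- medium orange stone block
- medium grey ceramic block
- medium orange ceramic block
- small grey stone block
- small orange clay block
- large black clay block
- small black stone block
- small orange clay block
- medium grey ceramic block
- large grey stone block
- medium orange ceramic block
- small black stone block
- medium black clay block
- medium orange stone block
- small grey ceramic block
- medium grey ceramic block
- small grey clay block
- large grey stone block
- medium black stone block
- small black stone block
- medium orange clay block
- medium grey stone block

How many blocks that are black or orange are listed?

17

black: 8; orange: 9; together 8 + 9 = 17.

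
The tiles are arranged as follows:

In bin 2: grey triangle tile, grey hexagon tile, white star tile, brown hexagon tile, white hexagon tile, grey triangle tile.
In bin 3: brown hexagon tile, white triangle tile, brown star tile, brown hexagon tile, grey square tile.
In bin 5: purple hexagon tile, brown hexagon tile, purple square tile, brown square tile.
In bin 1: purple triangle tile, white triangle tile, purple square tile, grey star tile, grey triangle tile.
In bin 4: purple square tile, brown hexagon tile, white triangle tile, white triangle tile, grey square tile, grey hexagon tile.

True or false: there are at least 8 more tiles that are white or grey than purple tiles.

There are 14 tiles that are white or grey.
There are 5 purple tiles.
The claim requires 14 − 5 = 9 ≥ 8, which holds.

True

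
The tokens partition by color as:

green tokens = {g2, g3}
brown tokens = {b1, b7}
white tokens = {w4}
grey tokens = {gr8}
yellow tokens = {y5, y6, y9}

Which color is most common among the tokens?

yellow

Counts by color: yellow 3, brown 2, green 2, white 1, grey 1.
The maximum is 3, held uniquely by yellow.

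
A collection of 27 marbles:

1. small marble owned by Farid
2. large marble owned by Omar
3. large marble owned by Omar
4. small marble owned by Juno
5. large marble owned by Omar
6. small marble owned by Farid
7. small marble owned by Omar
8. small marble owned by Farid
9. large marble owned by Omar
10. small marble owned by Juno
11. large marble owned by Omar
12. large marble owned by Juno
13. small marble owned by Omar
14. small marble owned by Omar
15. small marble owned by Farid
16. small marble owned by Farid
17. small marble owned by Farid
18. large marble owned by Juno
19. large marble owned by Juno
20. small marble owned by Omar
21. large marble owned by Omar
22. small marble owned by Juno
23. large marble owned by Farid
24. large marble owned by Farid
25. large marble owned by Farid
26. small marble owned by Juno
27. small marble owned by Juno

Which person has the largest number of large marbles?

Counts by owner (restricted to large marbles): Omar→6, Farid→3, Juno→3.
The maximum is 6, held uniquely by Omar.

Omar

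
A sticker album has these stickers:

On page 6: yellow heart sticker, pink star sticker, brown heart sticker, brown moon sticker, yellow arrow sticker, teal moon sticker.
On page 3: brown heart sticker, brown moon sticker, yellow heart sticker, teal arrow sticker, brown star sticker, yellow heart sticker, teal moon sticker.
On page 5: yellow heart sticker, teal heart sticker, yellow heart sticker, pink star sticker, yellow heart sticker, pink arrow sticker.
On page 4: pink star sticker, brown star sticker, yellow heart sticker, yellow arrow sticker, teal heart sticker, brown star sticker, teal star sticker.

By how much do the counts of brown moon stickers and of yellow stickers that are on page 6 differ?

brown moon stickers: 2. yellow stickers on page 6: 2.
|2 − 2| = 2 − 2 = 0.

0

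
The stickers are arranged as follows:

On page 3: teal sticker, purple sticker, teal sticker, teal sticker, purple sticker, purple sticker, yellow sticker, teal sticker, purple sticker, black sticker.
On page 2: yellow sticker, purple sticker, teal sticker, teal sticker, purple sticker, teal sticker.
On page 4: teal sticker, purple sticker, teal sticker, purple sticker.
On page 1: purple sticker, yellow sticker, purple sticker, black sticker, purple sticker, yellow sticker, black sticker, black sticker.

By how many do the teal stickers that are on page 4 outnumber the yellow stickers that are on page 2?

teal stickers on page 4: 2.
yellow stickers on page 2: 1.
2 − 1 = 1.

1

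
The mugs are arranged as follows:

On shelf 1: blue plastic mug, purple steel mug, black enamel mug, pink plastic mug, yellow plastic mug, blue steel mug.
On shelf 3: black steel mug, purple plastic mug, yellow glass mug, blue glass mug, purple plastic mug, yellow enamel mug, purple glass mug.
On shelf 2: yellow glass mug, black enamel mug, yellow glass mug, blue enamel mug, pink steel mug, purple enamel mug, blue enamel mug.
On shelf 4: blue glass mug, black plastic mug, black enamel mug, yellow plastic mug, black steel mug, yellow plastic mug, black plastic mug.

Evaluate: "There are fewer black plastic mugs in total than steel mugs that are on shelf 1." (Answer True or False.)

|black plastic mugs| = 2.
|steel mugs on shelf 1| = 2.
The claim requires 2 < 2, which does not hold.

False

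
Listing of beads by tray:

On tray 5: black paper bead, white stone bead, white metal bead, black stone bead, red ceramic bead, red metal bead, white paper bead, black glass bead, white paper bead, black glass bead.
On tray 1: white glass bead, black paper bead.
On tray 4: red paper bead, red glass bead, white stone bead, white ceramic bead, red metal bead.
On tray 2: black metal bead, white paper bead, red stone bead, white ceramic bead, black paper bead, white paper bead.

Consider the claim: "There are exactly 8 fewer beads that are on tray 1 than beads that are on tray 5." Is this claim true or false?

True

beads on tray 1: 2.
beads on tray 5: 10.
The claim requires 10 − 2 (= 8) to equal 8, which holds.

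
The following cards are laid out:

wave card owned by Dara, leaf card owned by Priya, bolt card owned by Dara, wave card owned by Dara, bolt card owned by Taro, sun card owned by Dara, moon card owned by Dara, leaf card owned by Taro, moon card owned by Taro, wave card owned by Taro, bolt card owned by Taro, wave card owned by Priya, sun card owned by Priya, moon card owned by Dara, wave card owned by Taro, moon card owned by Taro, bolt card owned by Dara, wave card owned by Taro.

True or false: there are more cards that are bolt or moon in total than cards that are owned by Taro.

False

There are 8 cards that are bolt or moon.
Count of cards owned by Taro: 8.
The claim requires 8 > 8, which does not hold.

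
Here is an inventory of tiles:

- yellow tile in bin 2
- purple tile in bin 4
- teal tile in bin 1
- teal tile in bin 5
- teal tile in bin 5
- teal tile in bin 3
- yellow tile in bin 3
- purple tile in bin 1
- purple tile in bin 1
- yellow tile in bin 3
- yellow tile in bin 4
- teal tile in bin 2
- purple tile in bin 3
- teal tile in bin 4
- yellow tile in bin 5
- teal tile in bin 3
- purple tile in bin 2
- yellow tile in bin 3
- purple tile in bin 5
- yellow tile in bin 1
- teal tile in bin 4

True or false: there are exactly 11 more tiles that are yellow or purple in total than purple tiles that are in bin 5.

False

tiles that are yellow or purple: 13.
purple tiles in bin 5: 1.
The claim requires 13 − 1 (= 12) to equal 11, which does not hold.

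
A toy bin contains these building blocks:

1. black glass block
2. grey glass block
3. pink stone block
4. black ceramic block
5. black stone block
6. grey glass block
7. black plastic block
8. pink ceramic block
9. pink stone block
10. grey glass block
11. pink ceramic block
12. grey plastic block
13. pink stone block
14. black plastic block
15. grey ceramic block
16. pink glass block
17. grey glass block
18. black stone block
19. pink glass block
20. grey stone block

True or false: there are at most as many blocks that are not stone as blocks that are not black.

True

There are 14 blocks that are not stone.
There are 14 blocks that are not black.
The claim requires 14 ≤ 14, which holds.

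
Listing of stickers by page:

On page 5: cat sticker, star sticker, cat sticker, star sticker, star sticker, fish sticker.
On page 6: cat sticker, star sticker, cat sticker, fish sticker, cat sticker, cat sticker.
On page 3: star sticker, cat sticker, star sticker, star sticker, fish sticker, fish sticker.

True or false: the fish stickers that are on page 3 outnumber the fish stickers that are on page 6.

True

fish stickers on page 3: 2.
fish stickers on page 6: 1.
The claim requires 2 > 1, which holds.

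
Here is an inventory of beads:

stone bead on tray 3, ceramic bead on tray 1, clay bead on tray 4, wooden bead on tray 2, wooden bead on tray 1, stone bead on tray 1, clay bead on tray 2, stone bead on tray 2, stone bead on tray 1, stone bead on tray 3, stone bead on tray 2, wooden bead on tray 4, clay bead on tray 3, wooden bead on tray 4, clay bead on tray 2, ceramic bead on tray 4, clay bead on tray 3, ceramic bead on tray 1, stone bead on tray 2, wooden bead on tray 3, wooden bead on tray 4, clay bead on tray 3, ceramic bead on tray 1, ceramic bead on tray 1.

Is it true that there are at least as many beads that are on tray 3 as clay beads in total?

|beads on tray 3| = 6.
|clay beads| = 6.
The claim requires 6 ≥ 6, which holds.

True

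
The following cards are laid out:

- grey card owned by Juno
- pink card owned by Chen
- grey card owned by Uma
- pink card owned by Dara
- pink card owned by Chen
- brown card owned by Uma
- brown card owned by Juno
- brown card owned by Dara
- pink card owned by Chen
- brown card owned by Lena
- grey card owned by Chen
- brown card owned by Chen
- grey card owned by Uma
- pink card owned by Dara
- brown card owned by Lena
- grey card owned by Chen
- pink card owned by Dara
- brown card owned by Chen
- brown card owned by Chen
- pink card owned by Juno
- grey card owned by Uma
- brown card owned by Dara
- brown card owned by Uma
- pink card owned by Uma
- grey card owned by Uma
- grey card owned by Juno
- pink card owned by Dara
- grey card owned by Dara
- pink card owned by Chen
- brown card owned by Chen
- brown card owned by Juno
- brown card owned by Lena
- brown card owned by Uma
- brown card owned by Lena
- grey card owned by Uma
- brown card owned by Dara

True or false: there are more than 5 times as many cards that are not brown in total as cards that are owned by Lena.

False

|cards that are not brown| = 20.
|cards owned by Lena| = 4.
The claim requires 20 > 5 × 4 = 20, which does not hold.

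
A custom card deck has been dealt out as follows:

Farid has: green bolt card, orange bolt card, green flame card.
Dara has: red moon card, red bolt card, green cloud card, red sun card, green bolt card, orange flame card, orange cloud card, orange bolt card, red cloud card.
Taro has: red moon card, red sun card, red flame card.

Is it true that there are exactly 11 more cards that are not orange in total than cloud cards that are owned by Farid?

True

|cards that are not orange| = 11.
|cloud cards owned by Farid| = 0.
The claim requires 11 − 0 (= 11) to equal 11, which holds.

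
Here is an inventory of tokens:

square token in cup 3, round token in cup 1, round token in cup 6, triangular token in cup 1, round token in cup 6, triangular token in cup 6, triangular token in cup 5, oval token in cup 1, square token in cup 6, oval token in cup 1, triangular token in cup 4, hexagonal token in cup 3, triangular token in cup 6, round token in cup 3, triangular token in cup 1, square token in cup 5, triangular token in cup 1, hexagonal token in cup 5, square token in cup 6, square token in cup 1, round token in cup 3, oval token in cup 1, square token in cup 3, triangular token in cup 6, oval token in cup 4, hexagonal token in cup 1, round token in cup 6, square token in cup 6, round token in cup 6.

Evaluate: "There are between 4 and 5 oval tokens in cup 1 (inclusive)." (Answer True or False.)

|oval tokens in cup 1| = 3.
The claim requires 4 ≤ 3 ≤ 5, which does not hold.

False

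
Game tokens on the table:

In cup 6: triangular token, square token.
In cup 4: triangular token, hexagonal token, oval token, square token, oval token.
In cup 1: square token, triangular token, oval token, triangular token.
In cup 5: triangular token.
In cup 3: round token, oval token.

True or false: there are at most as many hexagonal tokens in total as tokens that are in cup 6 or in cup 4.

|hexagonal tokens| = 1.
|tokens in cup 6 or in cup 4| = 7.
The claim requires 1 ≤ 7, which holds.

True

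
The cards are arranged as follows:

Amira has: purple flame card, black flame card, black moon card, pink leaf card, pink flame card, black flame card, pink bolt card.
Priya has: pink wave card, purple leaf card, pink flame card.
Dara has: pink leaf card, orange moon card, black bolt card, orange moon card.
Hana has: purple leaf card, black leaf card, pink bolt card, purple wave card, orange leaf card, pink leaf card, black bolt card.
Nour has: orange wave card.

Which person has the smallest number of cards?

Counts by player: Amira→7, Hana→7, Dara→4, Priya→3, Nour→1.
The minimum is 1, held uniquely by Nour.

Nour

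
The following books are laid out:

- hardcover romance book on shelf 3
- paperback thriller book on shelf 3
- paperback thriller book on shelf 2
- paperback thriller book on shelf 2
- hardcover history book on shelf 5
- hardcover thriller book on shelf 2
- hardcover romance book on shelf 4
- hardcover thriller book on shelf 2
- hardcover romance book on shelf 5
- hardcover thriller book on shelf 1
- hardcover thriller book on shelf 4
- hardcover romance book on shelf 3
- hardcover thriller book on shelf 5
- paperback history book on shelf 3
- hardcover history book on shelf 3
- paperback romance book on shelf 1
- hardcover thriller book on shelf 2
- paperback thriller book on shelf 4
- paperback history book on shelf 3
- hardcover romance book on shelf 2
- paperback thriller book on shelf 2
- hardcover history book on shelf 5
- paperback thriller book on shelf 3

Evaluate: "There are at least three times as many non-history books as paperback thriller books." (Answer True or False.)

True

non-history books: 18.
paperback thriller books: 6.
The claim requires 18 ≥ 3 × 6 = 18, which holds.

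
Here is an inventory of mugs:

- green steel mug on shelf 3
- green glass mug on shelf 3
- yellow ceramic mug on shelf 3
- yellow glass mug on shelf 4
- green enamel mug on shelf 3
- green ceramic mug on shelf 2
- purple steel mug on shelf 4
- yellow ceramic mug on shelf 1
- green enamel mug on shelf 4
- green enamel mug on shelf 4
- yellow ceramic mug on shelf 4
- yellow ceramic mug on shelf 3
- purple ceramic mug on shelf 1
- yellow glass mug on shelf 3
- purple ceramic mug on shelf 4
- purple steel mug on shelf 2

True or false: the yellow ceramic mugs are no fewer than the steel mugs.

True

|yellow ceramic mugs| = 4.
|steel mugs| = 3.
The claim requires 4 ≥ 3, which holds.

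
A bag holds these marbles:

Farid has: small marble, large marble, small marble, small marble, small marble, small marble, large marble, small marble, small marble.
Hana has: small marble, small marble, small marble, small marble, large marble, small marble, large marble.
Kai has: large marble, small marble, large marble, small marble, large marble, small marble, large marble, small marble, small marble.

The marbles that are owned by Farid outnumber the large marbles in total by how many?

1

marbles owned by Farid: 9.
large marbles: 8.
9 − 8 = 1.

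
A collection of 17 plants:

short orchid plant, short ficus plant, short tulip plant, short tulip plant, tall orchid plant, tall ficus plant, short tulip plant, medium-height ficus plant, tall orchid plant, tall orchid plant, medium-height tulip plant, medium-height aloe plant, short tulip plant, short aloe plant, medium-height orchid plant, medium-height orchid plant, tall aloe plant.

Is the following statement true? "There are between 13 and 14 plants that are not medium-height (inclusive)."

|plants that are not medium-height| = 12.
The claim requires 13 ≤ 12 ≤ 14, which does not hold.

False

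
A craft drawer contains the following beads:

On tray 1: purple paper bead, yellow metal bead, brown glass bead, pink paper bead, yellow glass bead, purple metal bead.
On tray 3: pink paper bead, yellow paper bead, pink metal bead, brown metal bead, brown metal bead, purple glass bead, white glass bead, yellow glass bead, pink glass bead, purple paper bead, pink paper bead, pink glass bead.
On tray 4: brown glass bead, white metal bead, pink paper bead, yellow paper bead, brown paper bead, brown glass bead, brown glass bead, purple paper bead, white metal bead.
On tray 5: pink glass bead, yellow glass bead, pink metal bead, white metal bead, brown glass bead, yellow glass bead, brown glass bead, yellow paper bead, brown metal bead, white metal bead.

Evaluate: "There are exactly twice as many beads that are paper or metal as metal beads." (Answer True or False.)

There are 22 beads that are paper or metal.
There are 11 metal beads.
The claim requires 22 = 2 × 11 = 22, which holds.

True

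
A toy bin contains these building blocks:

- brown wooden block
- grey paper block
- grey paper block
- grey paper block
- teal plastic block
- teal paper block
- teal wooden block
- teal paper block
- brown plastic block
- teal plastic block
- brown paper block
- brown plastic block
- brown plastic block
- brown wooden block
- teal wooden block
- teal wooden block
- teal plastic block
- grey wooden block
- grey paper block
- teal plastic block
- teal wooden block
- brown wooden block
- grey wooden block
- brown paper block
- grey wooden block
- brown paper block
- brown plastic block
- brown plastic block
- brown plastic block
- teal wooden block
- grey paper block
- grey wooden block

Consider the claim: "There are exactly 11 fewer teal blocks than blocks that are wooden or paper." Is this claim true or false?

True

There are 11 teal blocks.
There are 22 blocks that are wooden or paper.
The claim requires 22 − 11 (= 11) to equal 11, which holds.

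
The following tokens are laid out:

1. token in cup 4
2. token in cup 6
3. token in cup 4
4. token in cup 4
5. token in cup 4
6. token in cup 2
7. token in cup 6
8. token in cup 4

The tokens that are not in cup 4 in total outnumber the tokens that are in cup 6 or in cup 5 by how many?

1

tokens that are not in cup 4: 3.
tokens in cup 6 or in cup 5: 2.
3 − 2 = 1.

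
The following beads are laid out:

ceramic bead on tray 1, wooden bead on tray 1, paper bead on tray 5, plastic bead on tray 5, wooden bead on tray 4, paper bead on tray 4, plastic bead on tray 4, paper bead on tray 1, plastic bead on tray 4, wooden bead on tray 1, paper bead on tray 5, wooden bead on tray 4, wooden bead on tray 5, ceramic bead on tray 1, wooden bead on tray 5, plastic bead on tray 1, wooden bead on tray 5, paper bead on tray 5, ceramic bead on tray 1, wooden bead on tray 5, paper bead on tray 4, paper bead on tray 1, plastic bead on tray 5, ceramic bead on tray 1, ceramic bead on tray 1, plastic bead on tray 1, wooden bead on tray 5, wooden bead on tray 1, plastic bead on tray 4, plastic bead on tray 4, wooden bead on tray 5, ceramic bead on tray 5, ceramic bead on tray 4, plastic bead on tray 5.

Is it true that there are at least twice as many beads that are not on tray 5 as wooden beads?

False

There are 21 beads that are not on tray 5.
There are 11 wooden beads.
The claim requires 21 ≥ 2 × 11 = 22, which does not hold.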